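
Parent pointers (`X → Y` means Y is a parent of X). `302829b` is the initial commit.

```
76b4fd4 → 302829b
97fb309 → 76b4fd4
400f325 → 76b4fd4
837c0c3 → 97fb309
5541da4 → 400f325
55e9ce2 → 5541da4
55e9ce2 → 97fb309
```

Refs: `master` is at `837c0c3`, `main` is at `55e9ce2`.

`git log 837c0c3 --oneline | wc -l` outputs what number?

Walking parent pointers from 837c0c3: reachable set = {302829b, 76b4fd4, 837c0c3, 97fb309}.
That is 4 commits.

4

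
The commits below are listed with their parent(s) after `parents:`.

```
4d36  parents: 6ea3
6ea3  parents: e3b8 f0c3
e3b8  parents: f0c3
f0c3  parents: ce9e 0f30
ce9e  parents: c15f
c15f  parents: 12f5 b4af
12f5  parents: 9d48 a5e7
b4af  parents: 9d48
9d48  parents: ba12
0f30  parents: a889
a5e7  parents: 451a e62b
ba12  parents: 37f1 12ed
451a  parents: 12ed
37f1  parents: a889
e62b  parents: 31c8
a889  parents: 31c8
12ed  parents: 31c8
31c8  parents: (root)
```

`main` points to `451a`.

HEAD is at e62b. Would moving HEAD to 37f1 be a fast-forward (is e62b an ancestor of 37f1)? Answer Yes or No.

A fast-forward from e62b to 37f1 is possible iff e62b is an ancestor of 37f1.
Ancestors of 37f1: {31c8, 37f1, a889}.
e62b is not among them, so fast-forward is not possible.

No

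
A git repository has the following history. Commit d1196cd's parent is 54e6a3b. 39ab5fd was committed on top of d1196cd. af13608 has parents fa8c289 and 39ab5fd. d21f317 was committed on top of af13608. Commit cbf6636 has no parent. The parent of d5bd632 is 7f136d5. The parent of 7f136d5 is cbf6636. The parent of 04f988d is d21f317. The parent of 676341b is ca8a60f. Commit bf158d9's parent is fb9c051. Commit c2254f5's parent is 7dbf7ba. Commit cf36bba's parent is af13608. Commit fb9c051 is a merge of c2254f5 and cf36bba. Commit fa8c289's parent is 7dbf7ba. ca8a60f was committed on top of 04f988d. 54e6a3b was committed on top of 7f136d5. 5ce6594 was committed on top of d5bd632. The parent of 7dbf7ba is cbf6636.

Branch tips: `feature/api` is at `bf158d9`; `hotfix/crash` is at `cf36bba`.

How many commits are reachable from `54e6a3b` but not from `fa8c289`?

2

Reachable from 54e6a3b: {54e6a3b, 7f136d5, cbf6636}.
Reachable from fa8c289: {7dbf7ba, cbf6636, fa8c289}.
In 54e6a3b's history but not fa8c289's: {54e6a3b, 7f136d5} — 2 commits.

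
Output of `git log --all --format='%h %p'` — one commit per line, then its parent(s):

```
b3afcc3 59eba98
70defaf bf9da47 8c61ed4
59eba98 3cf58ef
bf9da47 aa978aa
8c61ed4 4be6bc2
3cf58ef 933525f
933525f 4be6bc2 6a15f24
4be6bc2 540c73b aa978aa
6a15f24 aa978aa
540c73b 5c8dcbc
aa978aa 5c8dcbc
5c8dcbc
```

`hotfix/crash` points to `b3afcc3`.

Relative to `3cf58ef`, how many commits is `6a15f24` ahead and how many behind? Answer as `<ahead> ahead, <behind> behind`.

Reachable from 6a15f24: {5c8dcbc, 6a15f24, aa978aa}.
Reachable from 3cf58ef: {3cf58ef, 4be6bc2, 540c73b, 5c8dcbc, 6a15f24, 933525f, aa978aa}.
Only in 6a15f24's history (ahead): {} — 0.
Only in 3cf58ef's history (behind): {3cf58ef, 4be6bc2, 540c73b, 933525f} — 4.

0 ahead, 4 behind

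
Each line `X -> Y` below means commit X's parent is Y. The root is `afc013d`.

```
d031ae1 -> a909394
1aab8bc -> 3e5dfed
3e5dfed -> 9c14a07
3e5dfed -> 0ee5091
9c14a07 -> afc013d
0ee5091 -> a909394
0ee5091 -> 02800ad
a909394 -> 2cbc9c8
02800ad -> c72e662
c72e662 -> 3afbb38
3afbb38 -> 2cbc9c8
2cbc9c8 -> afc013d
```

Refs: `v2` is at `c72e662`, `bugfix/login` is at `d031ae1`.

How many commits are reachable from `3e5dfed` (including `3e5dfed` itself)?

9

Walking parent pointers from 3e5dfed: reachable set = {02800ad, 0ee5091, 2cbc9c8, 3afbb38, 3e5dfed, 9c14a07, a909394, afc013d, c72e662}.
That is 9 commits.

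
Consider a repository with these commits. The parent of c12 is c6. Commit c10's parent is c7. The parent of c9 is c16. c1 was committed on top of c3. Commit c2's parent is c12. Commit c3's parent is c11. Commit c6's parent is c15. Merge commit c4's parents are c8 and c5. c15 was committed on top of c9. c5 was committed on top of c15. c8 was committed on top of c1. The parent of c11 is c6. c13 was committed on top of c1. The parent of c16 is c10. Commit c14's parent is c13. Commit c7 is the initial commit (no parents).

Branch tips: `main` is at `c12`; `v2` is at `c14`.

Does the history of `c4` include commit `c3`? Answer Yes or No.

Ancestors of c4 (commits reachable by following parents): {c1, c10, c11, c15, c16, c3, c4, c5, c6, c7, c8, c9}.
c3 is in that set, so it is an ancestor of c4.

Yes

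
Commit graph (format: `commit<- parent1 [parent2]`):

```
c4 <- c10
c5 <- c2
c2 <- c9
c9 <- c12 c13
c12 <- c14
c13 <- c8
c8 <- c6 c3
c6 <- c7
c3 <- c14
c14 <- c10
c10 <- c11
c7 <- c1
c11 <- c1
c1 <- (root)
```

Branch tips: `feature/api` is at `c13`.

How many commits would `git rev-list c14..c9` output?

Reachable from c9: {c1, c10, c11, c12, c13, c14, c3, c6, c7, c8, c9}.
Reachable from c14: {c1, c10, c11, c14}.
In c9's history but not c14's: {c12, c13, c3, c6, c7, c8, c9} — 7 commits.

7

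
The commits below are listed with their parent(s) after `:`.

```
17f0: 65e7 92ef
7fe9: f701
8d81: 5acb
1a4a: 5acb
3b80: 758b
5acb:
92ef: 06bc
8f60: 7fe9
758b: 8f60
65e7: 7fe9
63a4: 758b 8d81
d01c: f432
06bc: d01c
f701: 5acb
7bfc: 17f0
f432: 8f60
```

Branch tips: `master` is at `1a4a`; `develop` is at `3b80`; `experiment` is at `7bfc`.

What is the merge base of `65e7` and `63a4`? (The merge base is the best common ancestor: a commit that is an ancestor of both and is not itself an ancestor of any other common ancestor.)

Ancestors of 65e7: {5acb, 65e7, 7fe9, f701}.
Ancestors of 63a4: {5acb, 63a4, 758b, 7fe9, 8d81, 8f60, f701}.
Common ancestors: {5acb, 7fe9, f701}.
Among these, 7fe9 is not an ancestor of any other common ancestor — it is the merge base.

7fe9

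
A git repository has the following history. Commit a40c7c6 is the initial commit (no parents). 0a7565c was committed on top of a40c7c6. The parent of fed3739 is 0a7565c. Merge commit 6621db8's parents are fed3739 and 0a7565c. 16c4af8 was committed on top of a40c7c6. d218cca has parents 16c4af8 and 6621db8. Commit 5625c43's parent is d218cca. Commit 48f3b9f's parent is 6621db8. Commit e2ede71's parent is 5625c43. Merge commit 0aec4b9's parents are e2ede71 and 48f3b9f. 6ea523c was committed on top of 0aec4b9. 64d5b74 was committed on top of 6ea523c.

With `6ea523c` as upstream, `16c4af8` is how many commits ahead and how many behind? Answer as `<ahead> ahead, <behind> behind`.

Reachable from 16c4af8: {16c4af8, a40c7c6}.
Reachable from 6ea523c: {0a7565c, 0aec4b9, 16c4af8, 48f3b9f, 5625c43, 6621db8, 6ea523c, a40c7c6, d218cca, e2ede71, fed3739}.
Only in 16c4af8's history (ahead): {} — 0.
Only in 6ea523c's history (behind): {0a7565c, 0aec4b9, 48f3b9f, 5625c43, 6621db8, 6ea523c, d218cca, e2ede71, fed3739} — 9.

0 ahead, 9 behind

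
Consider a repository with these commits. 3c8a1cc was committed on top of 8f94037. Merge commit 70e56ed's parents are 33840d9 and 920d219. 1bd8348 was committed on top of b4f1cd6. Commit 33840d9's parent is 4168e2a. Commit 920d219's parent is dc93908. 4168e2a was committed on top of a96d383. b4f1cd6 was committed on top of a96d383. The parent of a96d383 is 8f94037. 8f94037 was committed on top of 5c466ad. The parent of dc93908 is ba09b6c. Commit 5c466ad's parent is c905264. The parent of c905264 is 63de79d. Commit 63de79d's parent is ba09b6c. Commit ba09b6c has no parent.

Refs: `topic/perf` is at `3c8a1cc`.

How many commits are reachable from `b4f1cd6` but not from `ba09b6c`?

6

Reachable from b4f1cd6: {5c466ad, 63de79d, 8f94037, a96d383, b4f1cd6, ba09b6c, c905264}.
Reachable from ba09b6c: {ba09b6c}.
In b4f1cd6's history but not ba09b6c's: {5c466ad, 63de79d, 8f94037, a96d383, b4f1cd6, c905264} — 6 commits.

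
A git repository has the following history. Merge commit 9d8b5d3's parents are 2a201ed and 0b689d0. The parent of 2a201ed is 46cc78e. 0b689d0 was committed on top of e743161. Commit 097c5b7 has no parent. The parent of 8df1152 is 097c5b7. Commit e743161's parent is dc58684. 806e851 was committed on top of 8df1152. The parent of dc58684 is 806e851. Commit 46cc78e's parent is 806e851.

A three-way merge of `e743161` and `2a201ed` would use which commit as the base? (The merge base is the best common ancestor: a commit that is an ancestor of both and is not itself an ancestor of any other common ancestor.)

Ancestors of e743161: {097c5b7, 806e851, 8df1152, dc58684, e743161}.
Ancestors of 2a201ed: {097c5b7, 2a201ed, 46cc78e, 806e851, 8df1152}.
Common ancestors: {097c5b7, 806e851, 8df1152}.
Among these, 806e851 is not an ancestor of any other common ancestor — it is the merge base.

806e851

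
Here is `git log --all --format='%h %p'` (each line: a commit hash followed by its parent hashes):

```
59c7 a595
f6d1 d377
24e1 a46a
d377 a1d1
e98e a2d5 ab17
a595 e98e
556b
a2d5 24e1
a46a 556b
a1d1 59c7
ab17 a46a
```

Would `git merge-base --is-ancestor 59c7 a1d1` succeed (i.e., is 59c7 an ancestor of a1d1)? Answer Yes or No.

Yes

Ancestors of a1d1 (commits reachable by following parents): {24e1, 556b, 59c7, a1d1, a2d5, a46a, a595, ab17, e98e}.
59c7 is in that set, so it is an ancestor of a1d1.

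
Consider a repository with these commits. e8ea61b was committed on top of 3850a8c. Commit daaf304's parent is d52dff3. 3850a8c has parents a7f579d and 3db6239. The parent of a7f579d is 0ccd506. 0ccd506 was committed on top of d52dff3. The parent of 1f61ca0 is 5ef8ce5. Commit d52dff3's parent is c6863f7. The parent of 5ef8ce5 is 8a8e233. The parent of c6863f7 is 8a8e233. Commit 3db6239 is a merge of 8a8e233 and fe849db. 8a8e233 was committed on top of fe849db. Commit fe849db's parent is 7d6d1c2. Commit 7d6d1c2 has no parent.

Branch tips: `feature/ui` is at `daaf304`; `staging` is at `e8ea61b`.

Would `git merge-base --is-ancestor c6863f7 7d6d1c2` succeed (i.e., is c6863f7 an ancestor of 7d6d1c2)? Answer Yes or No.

No

Ancestors of 7d6d1c2: {7d6d1c2}.
c6863f7 is not in that set, so it is not an ancestor of 7d6d1c2.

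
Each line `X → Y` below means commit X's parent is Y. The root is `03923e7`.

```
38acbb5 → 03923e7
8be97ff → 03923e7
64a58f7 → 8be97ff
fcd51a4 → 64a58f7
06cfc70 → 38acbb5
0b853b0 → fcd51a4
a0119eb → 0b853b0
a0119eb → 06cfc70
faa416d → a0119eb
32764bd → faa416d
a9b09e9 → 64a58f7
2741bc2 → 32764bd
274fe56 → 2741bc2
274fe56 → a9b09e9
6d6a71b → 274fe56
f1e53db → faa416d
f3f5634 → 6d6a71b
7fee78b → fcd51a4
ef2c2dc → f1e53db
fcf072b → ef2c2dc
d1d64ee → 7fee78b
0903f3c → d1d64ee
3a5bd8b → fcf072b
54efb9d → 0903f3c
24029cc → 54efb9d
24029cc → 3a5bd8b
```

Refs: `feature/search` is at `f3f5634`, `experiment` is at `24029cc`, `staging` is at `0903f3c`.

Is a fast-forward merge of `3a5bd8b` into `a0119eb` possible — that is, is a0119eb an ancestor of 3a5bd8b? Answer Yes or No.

A fast-forward from a0119eb to 3a5bd8b is possible iff a0119eb is an ancestor of 3a5bd8b.
Ancestors of 3a5bd8b: {03923e7, 06cfc70, 0b853b0, 38acbb5, 3a5bd8b, 64a58f7, 8be97ff, a0119eb, ef2c2dc, f1e53db, faa416d, fcd51a4, fcf072b}.
a0119eb is among them, so fast-forward is possible.

Yes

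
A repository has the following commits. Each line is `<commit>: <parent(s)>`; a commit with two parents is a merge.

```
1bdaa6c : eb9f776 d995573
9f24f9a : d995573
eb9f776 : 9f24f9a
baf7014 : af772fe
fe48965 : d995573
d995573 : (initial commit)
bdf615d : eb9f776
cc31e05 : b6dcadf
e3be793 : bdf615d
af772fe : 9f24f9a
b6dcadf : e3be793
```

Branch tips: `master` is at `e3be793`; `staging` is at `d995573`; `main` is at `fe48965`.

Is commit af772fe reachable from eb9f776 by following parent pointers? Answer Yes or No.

Ancestors of eb9f776: {9f24f9a, d995573, eb9f776}.
af772fe is not in that set, so it is not an ancestor of eb9f776.

No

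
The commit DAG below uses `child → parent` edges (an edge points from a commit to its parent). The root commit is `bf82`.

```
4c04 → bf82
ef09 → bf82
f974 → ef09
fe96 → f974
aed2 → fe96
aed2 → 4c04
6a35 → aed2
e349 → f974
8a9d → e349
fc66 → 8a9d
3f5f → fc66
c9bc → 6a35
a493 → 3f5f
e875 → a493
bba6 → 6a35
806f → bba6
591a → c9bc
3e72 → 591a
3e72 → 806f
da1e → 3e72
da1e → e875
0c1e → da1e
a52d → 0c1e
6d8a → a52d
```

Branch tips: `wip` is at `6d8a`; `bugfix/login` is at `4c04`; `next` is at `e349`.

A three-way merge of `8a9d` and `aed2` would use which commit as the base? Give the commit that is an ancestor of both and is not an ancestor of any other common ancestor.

Ancestors of 8a9d: {8a9d, bf82, e349, ef09, f974}.
Ancestors of aed2: {4c04, aed2, bf82, ef09, f974, fe96}.
Common ancestors: {bf82, ef09, f974}.
Among these, f974 is not an ancestor of any other common ancestor — it is the merge base.

f974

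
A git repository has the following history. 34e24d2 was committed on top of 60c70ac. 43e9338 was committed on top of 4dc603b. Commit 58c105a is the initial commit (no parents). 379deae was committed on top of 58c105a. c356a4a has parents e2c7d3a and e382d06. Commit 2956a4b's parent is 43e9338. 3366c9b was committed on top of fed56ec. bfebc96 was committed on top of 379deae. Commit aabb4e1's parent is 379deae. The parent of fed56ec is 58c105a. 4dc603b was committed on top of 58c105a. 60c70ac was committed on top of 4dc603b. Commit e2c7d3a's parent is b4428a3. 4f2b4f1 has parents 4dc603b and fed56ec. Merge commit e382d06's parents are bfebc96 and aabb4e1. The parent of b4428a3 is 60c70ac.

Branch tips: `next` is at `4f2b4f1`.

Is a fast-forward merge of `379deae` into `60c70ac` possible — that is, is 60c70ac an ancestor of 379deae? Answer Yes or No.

A fast-forward from 60c70ac to 379deae is possible iff 60c70ac is an ancestor of 379deae.
Ancestors of 379deae: {379deae, 58c105a}.
60c70ac is not among them, so fast-forward is not possible.

No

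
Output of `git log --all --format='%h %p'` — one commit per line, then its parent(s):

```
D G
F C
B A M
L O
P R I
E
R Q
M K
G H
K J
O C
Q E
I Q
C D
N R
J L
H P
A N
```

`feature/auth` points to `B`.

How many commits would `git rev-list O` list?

10

Walking parent pointers from O: reachable set = {C, D, E, G, H, I, O, P, Q, R}.
That is 10 commits.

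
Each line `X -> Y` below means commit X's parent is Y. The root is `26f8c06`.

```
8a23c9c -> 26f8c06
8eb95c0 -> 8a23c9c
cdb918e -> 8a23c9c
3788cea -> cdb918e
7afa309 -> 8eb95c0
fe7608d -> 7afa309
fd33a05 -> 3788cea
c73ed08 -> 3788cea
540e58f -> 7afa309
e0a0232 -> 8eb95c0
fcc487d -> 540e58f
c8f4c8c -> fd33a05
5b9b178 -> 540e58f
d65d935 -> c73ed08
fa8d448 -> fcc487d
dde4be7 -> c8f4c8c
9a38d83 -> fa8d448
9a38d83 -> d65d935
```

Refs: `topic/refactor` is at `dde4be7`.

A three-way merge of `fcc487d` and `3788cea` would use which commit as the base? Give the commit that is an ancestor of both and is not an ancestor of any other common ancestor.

8a23c9c

Ancestors of fcc487d: {26f8c06, 540e58f, 7afa309, 8a23c9c, 8eb95c0, fcc487d}.
Ancestors of 3788cea: {26f8c06, 3788cea, 8a23c9c, cdb918e}.
Common ancestors: {26f8c06, 8a23c9c}.
Among these, 8a23c9c is not an ancestor of any other common ancestor — it is the merge base.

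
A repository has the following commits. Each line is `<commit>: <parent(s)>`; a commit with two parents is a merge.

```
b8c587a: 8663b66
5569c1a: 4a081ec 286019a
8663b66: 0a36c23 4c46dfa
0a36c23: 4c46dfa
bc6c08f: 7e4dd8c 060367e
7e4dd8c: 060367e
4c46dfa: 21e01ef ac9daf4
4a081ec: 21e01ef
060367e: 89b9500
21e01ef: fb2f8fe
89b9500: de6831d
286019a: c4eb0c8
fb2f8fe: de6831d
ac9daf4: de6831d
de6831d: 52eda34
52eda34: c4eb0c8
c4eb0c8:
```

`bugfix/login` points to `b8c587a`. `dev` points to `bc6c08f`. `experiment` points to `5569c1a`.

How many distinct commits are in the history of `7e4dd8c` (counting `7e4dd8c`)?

Walking parent pointers from 7e4dd8c: reachable set = {060367e, 52eda34, 7e4dd8c, 89b9500, c4eb0c8, de6831d}.
That is 6 commits.

6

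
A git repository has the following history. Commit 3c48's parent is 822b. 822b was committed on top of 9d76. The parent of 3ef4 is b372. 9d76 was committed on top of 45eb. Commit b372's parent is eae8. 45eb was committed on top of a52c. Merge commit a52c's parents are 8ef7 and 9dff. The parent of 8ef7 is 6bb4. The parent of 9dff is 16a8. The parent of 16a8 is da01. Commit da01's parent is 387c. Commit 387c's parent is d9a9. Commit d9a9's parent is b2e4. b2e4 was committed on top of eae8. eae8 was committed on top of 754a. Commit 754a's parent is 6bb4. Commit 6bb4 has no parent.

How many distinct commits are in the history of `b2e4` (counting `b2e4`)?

Walking parent pointers from b2e4: reachable set = {6bb4, 754a, b2e4, eae8}.
That is 4 commits.

4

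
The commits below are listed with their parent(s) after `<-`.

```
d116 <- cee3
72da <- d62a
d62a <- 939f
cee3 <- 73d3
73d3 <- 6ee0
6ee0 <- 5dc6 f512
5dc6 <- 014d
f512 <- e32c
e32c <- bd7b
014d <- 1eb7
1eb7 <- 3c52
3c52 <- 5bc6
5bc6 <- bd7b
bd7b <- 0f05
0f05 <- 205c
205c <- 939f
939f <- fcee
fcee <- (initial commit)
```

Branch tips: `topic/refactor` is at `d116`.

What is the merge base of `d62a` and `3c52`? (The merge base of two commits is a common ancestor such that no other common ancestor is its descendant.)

Ancestors of d62a: {939f, d62a, fcee}.
Ancestors of 3c52: {0f05, 205c, 3c52, 5bc6, 939f, bd7b, fcee}.
Common ancestors: {939f, fcee}.
Among these, 939f is not an ancestor of any other common ancestor — it is the merge base.

939f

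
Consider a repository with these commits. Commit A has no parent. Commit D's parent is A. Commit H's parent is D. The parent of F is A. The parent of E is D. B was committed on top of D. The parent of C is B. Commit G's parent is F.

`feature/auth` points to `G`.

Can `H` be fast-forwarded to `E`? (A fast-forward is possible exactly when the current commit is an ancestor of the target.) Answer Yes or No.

A fast-forward from H to E is possible iff H is an ancestor of E.
Ancestors of E: {A, D, E}.
H is not among them, so fast-forward is not possible.

No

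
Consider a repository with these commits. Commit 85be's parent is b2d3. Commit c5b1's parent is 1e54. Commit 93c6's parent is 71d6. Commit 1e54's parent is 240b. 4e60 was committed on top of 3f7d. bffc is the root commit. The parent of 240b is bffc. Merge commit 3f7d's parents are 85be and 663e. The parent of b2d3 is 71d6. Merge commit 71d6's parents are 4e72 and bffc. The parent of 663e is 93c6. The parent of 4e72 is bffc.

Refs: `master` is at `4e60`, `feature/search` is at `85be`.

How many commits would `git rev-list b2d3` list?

4

Walking parent pointers from b2d3: reachable set = {4e72, 71d6, b2d3, bffc}.
That is 4 commits.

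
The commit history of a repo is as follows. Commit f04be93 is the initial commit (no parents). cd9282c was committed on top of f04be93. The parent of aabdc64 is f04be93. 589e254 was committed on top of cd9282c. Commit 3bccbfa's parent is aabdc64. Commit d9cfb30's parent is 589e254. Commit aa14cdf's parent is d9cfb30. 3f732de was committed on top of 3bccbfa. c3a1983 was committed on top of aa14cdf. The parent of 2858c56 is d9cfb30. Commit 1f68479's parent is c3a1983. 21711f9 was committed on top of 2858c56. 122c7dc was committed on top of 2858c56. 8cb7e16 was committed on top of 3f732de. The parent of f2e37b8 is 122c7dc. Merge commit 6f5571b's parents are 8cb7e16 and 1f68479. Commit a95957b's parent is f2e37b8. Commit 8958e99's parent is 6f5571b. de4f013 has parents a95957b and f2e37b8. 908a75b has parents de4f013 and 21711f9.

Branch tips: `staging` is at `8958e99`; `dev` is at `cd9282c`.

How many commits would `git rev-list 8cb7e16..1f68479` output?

6

Reachable from 1f68479: {1f68479, 589e254, aa14cdf, c3a1983, cd9282c, d9cfb30, f04be93}.
Reachable from 8cb7e16: {3bccbfa, 3f732de, 8cb7e16, aabdc64, f04be93}.
In 1f68479's history but not 8cb7e16's: {1f68479, 589e254, aa14cdf, c3a1983, cd9282c, d9cfb30} — 6 commits.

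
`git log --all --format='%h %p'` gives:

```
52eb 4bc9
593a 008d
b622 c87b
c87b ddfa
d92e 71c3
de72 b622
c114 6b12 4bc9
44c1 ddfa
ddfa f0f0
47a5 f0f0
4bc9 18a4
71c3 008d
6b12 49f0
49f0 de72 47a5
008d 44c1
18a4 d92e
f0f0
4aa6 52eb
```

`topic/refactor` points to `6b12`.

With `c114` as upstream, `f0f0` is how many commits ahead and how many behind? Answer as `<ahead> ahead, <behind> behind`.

Reachable from f0f0: {f0f0}.
Reachable from c114: {008d, 18a4, 44c1, 47a5, 49f0, 4bc9, 6b12, 71c3, b622, c114, c87b, d92e, ddfa, de72, f0f0}.
Only in f0f0's history (ahead): {} — 0.
Only in c114's history (behind): {008d, 18a4, 44c1, 47a5, 49f0, 4bc9, 6b12, 71c3, b622, c114, c87b, d92e, ddfa, de72} — 14.

0 ahead, 14 behind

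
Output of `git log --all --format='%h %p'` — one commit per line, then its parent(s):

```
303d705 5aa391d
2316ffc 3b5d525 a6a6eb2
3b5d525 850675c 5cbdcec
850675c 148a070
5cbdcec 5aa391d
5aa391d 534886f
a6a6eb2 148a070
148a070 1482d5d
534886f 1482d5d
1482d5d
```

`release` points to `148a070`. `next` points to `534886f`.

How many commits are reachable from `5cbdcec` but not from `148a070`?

3

Reachable from 5cbdcec: {1482d5d, 534886f, 5aa391d, 5cbdcec}.
Reachable from 148a070: {1482d5d, 148a070}.
In 5cbdcec's history but not 148a070's: {534886f, 5aa391d, 5cbdcec} — 3 commits.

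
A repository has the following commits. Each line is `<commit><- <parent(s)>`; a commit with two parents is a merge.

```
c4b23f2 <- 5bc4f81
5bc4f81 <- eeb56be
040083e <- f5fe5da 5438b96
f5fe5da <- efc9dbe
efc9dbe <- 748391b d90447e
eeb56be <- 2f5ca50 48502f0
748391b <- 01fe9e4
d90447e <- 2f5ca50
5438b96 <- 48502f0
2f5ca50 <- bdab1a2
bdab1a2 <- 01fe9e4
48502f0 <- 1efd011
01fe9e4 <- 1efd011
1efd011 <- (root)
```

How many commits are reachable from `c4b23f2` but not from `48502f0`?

6

Reachable from c4b23f2: {01fe9e4, 1efd011, 2f5ca50, 48502f0, 5bc4f81, bdab1a2, c4b23f2, eeb56be}.
Reachable from 48502f0: {1efd011, 48502f0}.
In c4b23f2's history but not 48502f0's: {01fe9e4, 2f5ca50, 5bc4f81, bdab1a2, c4b23f2, eeb56be} — 6 commits.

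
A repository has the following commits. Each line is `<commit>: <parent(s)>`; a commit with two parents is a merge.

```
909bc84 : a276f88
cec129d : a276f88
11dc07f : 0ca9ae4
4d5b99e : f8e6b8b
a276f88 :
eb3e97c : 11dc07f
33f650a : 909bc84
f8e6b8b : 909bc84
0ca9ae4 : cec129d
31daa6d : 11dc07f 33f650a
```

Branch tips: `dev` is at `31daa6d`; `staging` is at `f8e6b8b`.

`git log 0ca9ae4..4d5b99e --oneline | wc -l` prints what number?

Reachable from 4d5b99e: {4d5b99e, 909bc84, a276f88, f8e6b8b}.
Reachable from 0ca9ae4: {0ca9ae4, a276f88, cec129d}.
In 4d5b99e's history but not 0ca9ae4's: {4d5b99e, 909bc84, f8e6b8b} — 3 commits.

3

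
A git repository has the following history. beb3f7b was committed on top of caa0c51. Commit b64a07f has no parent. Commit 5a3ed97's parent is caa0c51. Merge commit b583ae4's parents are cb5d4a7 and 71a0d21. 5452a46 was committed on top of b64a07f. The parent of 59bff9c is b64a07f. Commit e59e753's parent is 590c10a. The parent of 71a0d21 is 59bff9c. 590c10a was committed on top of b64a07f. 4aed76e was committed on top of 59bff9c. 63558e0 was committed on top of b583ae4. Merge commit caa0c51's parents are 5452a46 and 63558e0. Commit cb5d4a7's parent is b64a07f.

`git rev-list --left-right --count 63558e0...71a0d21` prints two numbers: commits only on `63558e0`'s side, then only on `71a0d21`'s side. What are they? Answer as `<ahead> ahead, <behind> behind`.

3 ahead, 0 behind

Reachable from 63558e0: {59bff9c, 63558e0, 71a0d21, b583ae4, b64a07f, cb5d4a7}.
Reachable from 71a0d21: {59bff9c, 71a0d21, b64a07f}.
Only in 63558e0's history (ahead): {63558e0, b583ae4, cb5d4a7} — 3.
Only in 71a0d21's history (behind): {} — 0.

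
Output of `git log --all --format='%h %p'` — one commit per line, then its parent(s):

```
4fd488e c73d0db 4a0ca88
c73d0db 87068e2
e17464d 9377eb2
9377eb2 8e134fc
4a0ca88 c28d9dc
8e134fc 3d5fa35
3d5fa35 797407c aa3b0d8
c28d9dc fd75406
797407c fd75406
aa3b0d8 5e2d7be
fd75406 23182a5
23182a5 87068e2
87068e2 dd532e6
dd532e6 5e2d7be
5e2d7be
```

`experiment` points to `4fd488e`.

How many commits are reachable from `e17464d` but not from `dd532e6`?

Reachable from e17464d: {23182a5, 3d5fa35, 5e2d7be, 797407c, 87068e2, 8e134fc, 9377eb2, aa3b0d8, dd532e6, e17464d, fd75406}.
Reachable from dd532e6: {5e2d7be, dd532e6}.
In e17464d's history but not dd532e6's: {23182a5, 3d5fa35, 797407c, 87068e2, 8e134fc, 9377eb2, aa3b0d8, e17464d, fd75406} — 9 commits.

9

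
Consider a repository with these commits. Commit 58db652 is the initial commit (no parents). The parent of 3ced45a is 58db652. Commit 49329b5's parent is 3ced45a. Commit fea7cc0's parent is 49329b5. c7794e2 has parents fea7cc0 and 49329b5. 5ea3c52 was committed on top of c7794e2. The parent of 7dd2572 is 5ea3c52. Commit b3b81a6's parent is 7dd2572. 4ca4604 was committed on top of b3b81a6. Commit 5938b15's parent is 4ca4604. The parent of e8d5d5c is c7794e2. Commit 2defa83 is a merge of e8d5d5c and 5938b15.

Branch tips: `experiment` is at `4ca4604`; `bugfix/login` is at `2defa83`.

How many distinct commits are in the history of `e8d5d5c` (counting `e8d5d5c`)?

Walking parent pointers from e8d5d5c: reachable set = {3ced45a, 49329b5, 58db652, c7794e2, e8d5d5c, fea7cc0}.
That is 6 commits.

6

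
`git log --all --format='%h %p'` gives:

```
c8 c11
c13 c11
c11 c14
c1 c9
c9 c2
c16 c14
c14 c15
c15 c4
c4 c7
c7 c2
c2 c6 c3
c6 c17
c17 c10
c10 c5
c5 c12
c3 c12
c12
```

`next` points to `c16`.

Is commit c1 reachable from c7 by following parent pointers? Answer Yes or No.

No

Ancestors of c7: {c10, c12, c17, c2, c3, c5, c6, c7}.
c1 is not in that set, so it is not an ancestor of c7.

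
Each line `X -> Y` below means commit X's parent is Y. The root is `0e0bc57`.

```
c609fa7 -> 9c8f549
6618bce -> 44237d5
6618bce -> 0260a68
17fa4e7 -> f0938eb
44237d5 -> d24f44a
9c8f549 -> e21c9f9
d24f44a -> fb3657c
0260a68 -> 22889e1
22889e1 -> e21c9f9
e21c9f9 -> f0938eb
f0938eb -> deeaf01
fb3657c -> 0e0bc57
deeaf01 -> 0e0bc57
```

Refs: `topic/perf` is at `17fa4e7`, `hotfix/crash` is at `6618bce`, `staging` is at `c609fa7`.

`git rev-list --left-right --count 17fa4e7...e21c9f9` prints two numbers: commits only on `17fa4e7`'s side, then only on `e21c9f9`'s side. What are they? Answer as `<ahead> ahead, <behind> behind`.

Reachable from 17fa4e7: {0e0bc57, 17fa4e7, deeaf01, f0938eb}.
Reachable from e21c9f9: {0e0bc57, deeaf01, e21c9f9, f0938eb}.
Only in 17fa4e7's history (ahead): {17fa4e7} — 1.
Only in e21c9f9's history (behind): {e21c9f9} — 1.

1 ahead, 1 behind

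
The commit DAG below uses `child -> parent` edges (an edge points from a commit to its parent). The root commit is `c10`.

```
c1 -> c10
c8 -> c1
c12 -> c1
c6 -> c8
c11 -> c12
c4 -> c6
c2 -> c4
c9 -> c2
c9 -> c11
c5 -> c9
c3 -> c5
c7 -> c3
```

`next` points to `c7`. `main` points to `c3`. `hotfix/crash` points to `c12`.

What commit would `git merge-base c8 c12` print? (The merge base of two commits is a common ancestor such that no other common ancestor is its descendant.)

Ancestors of c8: {c1, c10, c8}.
Ancestors of c12: {c1, c10, c12}.
Common ancestors: {c1, c10}.
Among these, c1 is not an ancestor of any other common ancestor — it is the merge base.

c1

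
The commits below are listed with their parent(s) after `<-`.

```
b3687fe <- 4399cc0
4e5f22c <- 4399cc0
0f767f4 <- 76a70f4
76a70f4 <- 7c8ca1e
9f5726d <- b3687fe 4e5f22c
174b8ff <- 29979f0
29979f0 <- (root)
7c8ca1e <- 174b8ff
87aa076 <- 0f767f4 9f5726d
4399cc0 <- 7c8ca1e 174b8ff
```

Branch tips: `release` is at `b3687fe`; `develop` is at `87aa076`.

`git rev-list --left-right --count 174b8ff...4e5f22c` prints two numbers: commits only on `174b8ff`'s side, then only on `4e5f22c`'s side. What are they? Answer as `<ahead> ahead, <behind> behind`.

0 ahead, 3 behind

Reachable from 174b8ff: {174b8ff, 29979f0}.
Reachable from 4e5f22c: {174b8ff, 29979f0, 4399cc0, 4e5f22c, 7c8ca1e}.
Only in 174b8ff's history (ahead): {} — 0.
Only in 4e5f22c's history (behind): {4399cc0, 4e5f22c, 7c8ca1e} — 3.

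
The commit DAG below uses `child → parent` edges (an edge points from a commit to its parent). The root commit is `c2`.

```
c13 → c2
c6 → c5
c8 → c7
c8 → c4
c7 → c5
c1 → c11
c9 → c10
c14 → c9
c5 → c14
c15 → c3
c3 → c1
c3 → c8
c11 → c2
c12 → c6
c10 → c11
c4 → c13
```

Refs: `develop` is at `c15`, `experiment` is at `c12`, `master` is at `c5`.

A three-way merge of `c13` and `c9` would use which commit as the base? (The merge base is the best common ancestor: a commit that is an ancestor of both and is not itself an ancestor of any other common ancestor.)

c2

Ancestors of c13: {c13, c2}.
Ancestors of c9: {c10, c11, c2, c9}.
Common ancestors: {c2}.
The only common ancestor is c2, so it is the merge base.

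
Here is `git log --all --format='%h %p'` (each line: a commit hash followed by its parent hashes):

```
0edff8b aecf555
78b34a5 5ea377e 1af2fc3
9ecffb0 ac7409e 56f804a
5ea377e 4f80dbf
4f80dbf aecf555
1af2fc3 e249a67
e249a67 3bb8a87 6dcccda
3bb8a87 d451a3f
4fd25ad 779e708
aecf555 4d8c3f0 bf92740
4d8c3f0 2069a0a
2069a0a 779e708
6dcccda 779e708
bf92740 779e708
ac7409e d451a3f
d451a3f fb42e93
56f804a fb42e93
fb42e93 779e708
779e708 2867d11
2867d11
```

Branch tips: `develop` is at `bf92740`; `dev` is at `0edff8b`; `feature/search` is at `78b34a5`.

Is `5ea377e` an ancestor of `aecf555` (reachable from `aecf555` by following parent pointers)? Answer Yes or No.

Ancestors of aecf555: {2069a0a, 2867d11, 4d8c3f0, 779e708, aecf555, bf92740}.
5ea377e is not in that set, so it is not an ancestor of aecf555.

No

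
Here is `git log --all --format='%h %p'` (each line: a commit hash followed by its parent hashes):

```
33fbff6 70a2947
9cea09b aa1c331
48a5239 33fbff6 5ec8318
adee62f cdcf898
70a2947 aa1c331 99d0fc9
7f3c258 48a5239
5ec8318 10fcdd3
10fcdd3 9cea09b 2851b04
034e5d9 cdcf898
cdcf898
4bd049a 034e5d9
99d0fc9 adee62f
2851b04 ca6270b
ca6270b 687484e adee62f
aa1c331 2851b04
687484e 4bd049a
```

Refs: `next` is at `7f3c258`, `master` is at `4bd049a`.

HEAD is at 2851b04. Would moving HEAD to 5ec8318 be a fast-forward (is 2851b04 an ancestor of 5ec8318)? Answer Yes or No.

Yes

A fast-forward from 2851b04 to 5ec8318 is possible iff 2851b04 is an ancestor of 5ec8318.
Ancestors of 5ec8318: {034e5d9, 10fcdd3, 2851b04, 4bd049a, 5ec8318, 687484e, 9cea09b, aa1c331, adee62f, ca6270b, cdcf898}.
2851b04 is among them, so fast-forward is possible.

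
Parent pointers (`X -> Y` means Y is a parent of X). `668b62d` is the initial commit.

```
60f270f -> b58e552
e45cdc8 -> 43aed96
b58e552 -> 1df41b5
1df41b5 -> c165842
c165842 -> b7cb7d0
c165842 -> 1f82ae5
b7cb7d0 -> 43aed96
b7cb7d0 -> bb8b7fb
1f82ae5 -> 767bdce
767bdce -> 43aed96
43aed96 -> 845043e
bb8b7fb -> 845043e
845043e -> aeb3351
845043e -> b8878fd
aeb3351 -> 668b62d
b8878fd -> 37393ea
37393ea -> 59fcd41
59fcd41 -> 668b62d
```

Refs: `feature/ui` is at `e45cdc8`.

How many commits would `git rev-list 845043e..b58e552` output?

8

Reachable from b58e552: {1df41b5, 1f82ae5, 37393ea, 43aed96, 59fcd41, 668b62d, 767bdce, 845043e, aeb3351, b58e552, b7cb7d0, b8878fd, bb8b7fb, c165842}.
Reachable from 845043e: {37393ea, 59fcd41, 668b62d, 845043e, aeb3351, b8878fd}.
In b58e552's history but not 845043e's: {1df41b5, 1f82ae5, 43aed96, 767bdce, b58e552, b7cb7d0, bb8b7fb, c165842} — 8 commits.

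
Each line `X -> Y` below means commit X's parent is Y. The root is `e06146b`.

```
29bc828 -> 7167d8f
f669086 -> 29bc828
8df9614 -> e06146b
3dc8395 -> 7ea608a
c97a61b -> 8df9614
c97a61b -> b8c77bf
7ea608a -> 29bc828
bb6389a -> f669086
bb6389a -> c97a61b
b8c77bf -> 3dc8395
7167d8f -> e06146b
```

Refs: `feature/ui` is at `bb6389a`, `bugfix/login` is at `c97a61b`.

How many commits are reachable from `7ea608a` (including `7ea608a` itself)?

Walking parent pointers from 7ea608a: reachable set = {29bc828, 7167d8f, 7ea608a, e06146b}.
That is 4 commits.

4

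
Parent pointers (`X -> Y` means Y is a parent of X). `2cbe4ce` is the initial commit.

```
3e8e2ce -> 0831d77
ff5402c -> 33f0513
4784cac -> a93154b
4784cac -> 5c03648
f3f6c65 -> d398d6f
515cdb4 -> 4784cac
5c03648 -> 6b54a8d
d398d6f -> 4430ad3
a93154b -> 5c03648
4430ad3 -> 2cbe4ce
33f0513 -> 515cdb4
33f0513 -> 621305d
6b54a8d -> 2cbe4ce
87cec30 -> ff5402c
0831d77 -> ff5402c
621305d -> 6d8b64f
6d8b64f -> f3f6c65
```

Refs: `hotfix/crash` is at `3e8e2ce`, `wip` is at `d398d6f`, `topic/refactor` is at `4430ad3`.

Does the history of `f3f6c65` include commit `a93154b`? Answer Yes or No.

No

Ancestors of f3f6c65: {2cbe4ce, 4430ad3, d398d6f, f3f6c65}.
a93154b is not in that set, so it is not an ancestor of f3f6c65.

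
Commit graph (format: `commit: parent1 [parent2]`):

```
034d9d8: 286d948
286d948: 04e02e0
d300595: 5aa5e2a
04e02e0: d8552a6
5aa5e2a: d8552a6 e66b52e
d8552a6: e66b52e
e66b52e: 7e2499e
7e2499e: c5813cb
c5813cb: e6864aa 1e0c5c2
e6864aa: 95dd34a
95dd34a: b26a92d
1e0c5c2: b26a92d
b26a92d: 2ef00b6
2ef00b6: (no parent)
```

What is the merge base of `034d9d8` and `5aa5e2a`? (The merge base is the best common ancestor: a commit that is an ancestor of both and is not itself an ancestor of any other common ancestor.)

Ancestors of 034d9d8: {034d9d8, 04e02e0, 1e0c5c2, 286d948, 2ef00b6, 7e2499e, 95dd34a, b26a92d, c5813cb, d8552a6, e66b52e, e6864aa}.
Ancestors of 5aa5e2a: {1e0c5c2, 2ef00b6, 5aa5e2a, 7e2499e, 95dd34a, b26a92d, c5813cb, d8552a6, e66b52e, e6864aa}.
Common ancestors: {1e0c5c2, 2ef00b6, 7e2499e, 95dd34a, b26a92d, c5813cb, d8552a6, e66b52e, e6864aa}.
Among these, d8552a6 is not an ancestor of any other common ancestor — it is the merge base.

d8552a6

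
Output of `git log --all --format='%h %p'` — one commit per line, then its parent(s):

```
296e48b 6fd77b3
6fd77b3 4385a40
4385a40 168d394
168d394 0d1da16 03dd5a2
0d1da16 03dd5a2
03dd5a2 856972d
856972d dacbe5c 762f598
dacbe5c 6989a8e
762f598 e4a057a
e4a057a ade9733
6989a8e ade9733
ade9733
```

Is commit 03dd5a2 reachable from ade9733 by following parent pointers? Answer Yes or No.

Ancestors of ade9733: {ade9733}.
03dd5a2 is not in that set, so it is not an ancestor of ade9733.

No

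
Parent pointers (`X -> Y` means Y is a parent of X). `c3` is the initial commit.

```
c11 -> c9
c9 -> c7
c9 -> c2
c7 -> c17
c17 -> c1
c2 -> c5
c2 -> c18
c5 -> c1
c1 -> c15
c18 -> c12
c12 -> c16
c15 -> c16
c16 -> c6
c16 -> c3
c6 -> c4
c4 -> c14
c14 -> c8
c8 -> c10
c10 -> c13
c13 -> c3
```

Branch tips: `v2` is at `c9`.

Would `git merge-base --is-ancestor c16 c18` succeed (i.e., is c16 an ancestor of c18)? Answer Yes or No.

Yes

Ancestors of c18 (commits reachable by following parents): {c10, c12, c13, c14, c16, c18, c3, c4, c6, c8}.
c16 is in that set, so it is an ancestor of c18.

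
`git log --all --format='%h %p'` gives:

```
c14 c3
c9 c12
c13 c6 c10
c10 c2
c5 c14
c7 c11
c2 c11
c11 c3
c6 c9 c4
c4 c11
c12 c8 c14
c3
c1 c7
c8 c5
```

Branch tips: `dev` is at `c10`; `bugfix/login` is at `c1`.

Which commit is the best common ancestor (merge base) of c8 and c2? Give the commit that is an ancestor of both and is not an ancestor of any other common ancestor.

c3

Ancestors of c8: {c14, c3, c5, c8}.
Ancestors of c2: {c11, c2, c3}.
Common ancestors: {c3}.
The only common ancestor is c3, so it is the merge base.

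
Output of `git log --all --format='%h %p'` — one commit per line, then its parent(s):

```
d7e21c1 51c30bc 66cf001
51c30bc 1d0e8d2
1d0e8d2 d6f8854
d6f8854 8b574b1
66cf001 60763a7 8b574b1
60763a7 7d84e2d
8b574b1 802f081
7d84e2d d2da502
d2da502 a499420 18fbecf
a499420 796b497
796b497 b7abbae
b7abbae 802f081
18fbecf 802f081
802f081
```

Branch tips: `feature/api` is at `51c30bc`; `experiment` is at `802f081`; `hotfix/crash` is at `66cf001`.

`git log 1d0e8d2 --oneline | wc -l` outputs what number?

4

Walking parent pointers from 1d0e8d2: reachable set = {1d0e8d2, 802f081, 8b574b1, d6f8854}.
That is 4 commits.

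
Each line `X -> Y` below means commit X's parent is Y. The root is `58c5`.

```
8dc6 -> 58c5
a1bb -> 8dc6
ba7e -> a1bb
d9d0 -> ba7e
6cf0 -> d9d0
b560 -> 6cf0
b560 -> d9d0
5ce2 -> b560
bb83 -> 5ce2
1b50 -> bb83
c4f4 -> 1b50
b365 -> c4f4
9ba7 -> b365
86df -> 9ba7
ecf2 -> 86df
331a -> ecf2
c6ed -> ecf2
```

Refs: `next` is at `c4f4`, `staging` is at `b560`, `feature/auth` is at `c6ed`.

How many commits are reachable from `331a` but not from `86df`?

Reachable from 331a: {1b50, 331a, 58c5, 5ce2, 6cf0, 86df, 8dc6, 9ba7, a1bb, b365, b560, ba7e, bb83, c4f4, d9d0, ecf2}.
Reachable from 86df: {1b50, 58c5, 5ce2, 6cf0, 86df, 8dc6, 9ba7, a1bb, b365, b560, ba7e, bb83, c4f4, d9d0}.
In 331a's history but not 86df's: {331a, ecf2} — 2 commits.

2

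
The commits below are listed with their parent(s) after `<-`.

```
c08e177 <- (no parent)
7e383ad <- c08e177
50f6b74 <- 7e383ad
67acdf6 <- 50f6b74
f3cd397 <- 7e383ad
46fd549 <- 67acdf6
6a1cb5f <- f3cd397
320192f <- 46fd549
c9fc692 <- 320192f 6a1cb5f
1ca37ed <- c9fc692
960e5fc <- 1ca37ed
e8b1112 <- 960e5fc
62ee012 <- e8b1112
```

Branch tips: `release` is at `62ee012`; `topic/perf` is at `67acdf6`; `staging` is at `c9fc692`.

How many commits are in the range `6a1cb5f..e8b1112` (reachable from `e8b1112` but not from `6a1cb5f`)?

Reachable from e8b1112: {1ca37ed, 320192f, 46fd549, 50f6b74, 67acdf6, 6a1cb5f, 7e383ad, 960e5fc, c08e177, c9fc692, e8b1112, f3cd397}.
Reachable from 6a1cb5f: {6a1cb5f, 7e383ad, c08e177, f3cd397}.
In e8b1112's history but not 6a1cb5f's: {1ca37ed, 320192f, 46fd549, 50f6b74, 67acdf6, 960e5fc, c9fc692, e8b1112} — 8 commits.

8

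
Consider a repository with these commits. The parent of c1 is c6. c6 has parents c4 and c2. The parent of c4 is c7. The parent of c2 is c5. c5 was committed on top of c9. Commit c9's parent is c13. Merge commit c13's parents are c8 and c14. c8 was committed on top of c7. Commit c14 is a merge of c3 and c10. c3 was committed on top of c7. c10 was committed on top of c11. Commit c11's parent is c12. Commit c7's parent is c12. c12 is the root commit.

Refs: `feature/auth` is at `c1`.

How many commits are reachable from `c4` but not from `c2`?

Reachable from c4: {c12, c4, c7}.
Reachable from c2: {c10, c11, c12, c13, c14, c2, c3, c5, c7, c8, c9}.
In c4's history but not c2's: {c4} — 1 commit.

1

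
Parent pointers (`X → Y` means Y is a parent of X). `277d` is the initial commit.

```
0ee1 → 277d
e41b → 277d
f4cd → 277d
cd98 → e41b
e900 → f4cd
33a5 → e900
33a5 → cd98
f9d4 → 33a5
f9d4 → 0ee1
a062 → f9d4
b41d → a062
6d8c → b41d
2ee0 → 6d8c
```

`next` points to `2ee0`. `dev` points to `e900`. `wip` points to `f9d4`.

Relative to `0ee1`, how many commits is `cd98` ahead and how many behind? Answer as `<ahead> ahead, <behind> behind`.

2 ahead, 1 behind

Reachable from cd98: {277d, cd98, e41b}.
Reachable from 0ee1: {0ee1, 277d}.
Only in cd98's history (ahead): {cd98, e41b} — 2.
Only in 0ee1's history (behind): {0ee1} — 1.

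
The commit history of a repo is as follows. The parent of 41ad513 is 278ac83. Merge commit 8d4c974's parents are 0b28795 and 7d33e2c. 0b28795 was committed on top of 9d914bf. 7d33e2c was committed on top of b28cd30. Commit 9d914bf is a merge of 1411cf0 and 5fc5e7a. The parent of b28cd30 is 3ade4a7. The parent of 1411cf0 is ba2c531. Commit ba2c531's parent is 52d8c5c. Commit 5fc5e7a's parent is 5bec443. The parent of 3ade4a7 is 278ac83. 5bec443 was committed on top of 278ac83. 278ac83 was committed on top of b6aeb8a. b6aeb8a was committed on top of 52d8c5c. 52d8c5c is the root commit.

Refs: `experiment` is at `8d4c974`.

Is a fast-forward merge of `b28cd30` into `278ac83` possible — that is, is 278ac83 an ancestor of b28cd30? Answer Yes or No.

Yes

A fast-forward from 278ac83 to b28cd30 is possible iff 278ac83 is an ancestor of b28cd30.
Ancestors of b28cd30: {278ac83, 3ade4a7, 52d8c5c, b28cd30, b6aeb8a}.
278ac83 is among them, so fast-forward is possible.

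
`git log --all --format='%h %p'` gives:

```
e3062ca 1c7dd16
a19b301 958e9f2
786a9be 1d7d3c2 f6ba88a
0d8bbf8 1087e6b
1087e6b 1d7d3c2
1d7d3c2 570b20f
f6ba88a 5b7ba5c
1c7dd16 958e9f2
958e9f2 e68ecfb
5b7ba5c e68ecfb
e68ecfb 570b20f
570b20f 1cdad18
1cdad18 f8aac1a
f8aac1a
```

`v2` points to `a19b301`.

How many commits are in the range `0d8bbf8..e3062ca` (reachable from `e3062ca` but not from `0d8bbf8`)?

4

Reachable from e3062ca: {1c7dd16, 1cdad18, 570b20f, 958e9f2, e3062ca, e68ecfb, f8aac1a}.
Reachable from 0d8bbf8: {0d8bbf8, 1087e6b, 1cdad18, 1d7d3c2, 570b20f, f8aac1a}.
In e3062ca's history but not 0d8bbf8's: {1c7dd16, 958e9f2, e3062ca, e68ecfb} — 4 commits.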